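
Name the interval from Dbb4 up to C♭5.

The letter names run D→C, a span of 6 letter steps, so the interval is some kind of seventh.
Dbb to Cb is 11 semitones. A major seventh is 11, so 11 makes it major.

major seventh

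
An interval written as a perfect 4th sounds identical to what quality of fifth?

doubly diminished

A perfect fourth spans 5 semitones.
A fifth spanning 5 semitones is doubly diminished (the perfect fifth is 7).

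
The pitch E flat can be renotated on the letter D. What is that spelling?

Plain D sits 1 semitone below Eb, so on the letter D the same pitch needs a sharp: D#.

D#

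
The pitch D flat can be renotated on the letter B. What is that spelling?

Db is pitch class 1. The letter B alone is pitch class 11.
To reach pitch class 1 from B requires an offset of +2 semitones, i.e. double sharp: B##.

B##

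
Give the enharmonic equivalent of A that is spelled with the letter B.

Plain B sits 2 semitones above A, so on the letter B the same pitch needs a double flat: Bbb.

Bbb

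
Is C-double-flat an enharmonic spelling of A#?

Cbb is pitch class 10; A# is pitch class 10.
All spellings map to pitch class 10, so they are enharmonically equivalent.

Yes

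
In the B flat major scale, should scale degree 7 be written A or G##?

A

Each scale degree takes a distinct letter name. Degree 7 of a scale on B must use the letter A.
A and G## are enharmonically the same pitch, but only A uses the letter A, so it is the correct spelling here.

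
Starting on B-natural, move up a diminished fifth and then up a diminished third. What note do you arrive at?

Abb

A diminished fifth up from B is F (letter F, 6 semitones up).
A diminished third up from F is Abb (letter A, 2 semitones up).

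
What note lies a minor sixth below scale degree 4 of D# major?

Scale degree 4 of D# major is G#.
A minor sixth (8 semitones) below G# lands on the letter B, giving B#.

B#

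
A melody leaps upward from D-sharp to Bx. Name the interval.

augmented sixth

Counting letters D–E–F–G–A–B gives a sixth.
D#→B## = 10 semitones, 1 wider than the major sixth (9), so augmented.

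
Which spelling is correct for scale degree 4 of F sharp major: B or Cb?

B

Each scale degree takes a distinct letter name. Degree 4 of a scale on F must use the letter B.
B and Cb are enharmonically the same pitch, but only B uses the letter B, so it is the correct spelling here.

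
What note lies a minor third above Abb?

Cbb

A third above A lands on the letter C.
A minor third spans 3 semitones, so Abb moves to pitch class 10. On the letter C that is Cbb.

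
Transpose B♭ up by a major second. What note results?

C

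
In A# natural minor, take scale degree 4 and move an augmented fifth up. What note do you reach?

A##

Scale degree 4 of A# natural minor is D#.
An augmented fifth (8 semitones) above D# lands on the letter A, giving A##.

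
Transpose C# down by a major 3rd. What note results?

A

C down a major third is Ab, so the target letter is A.
From C#, a major third is 4 semitones down: A.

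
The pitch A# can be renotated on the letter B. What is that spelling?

Bb

Plain B sits 1 semitone above A#, so on the letter B the same pitch needs a flat: Bb.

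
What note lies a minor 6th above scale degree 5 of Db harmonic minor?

Scale degree 5 of Db harmonic minor is Ab.
A minor sixth (8 semitones) above Ab lands on the letter F, giving Fb.

Fb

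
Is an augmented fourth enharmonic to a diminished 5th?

An augmented fourth spans 6 semitones; a diminished fifth spans 6.
They are enharmonically equivalent.

Yes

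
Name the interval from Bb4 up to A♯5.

Counting letters B–C–D–E–F–G–A gives a seventh.
Bb→A# = 12 semitones, 1 wider than the major seventh (11), so augmented.

augmented seventh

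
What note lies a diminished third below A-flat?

A down a major third is F, so the target letter is F.
From Ab, a diminished third is 2 semitones down: F#.

F#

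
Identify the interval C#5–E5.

The letter names run C→E, a span of 2 letter steps, so the interval is some kind of third.
C# to E is 3 semitones. A major third is 4, so 3 makes it minor.

minor third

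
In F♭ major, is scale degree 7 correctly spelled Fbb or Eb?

Eb

Each scale degree takes a distinct letter name. Degree 7 of a scale on F must use the letter E.
Eb and Fbb are enharmonically the same pitch, but only Eb uses the letter E, so it is the correct spelling here.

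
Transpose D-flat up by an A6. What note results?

D up a major sixth is B, so the target letter is B.
From Db, an augmented sixth is 10 semitones up: B.

B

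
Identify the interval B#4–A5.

The letter names run B→A, a span of 6 letter steps, so the interval is some kind of seventh.
B# to A is 9 semitones. A major seventh is 11, so 9 makes it diminished.

diminished seventh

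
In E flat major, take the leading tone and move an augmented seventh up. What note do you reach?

C##

The leading tone of Eb major is D.
An augmented seventh (12 semitones) above D lands on the letter C, giving C##.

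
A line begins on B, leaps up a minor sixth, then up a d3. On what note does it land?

Bbb

A minor sixth up from B is G (letter G, 8 semitones up).
A diminished third up from G is Bbb (letter B, 2 semitones up).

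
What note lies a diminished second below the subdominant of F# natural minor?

The subdominant of F# natural minor is B.
A diminished second (0 semitones) below B lands on the letter A, giving A##.

A##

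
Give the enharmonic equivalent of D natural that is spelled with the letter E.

Ebb

D is pitch class 2. The letter E alone is pitch class 4.
To reach pitch class 2 from E requires an offset of -2 semitones, i.e. double flat: Ebb.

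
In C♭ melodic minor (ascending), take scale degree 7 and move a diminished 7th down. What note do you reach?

C#

Scale degree 7 of Cb melodic minor (ascending) is Bb.
A diminished seventh (9 semitones) below Bb lands on the letter C, giving C#.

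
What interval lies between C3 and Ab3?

minor sixth

Counting letters C–D–E–F–G–A gives a sixth.
C→Ab = 8 semitones, 1 narrower than the major sixth (9), so minor.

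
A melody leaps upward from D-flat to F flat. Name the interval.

minor third

The letter names run D→F, a span of 2 letter steps, so the interval is some kind of third.
Db to Fb is 3 semitones. A major third is 4, so 3 makes it minor.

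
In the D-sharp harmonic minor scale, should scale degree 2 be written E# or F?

Each scale degree takes a distinct letter name. Degree 2 of a scale on D must use the letter E.
E# and F are enharmonically the same pitch, but only E# uses the letter E, so it is the correct spelling here.

E#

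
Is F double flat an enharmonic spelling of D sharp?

Yes

Fbb = pitch class 3 and D# = pitch class 3 — the same pitch class, so they are enharmonic equivalents.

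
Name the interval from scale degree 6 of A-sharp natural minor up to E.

Scale degree 6 of A# natural minor is F#.
F# up to E: letters F→E make it a seventh; 10 semitones makes it minor.

minor seventh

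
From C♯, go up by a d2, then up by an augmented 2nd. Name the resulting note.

E

A diminished second up from C# is Db (letter D, 0 semitones up).
An augmented second up from Db is E (letter E, 3 semitones up).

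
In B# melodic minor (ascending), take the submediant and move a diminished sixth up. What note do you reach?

The submediant of B# melodic minor (ascending) is G##.
A diminished sixth (7 semitones) above G## lands on the letter E, giving E.

E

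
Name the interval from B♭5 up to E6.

Counting letters B–C–D–E gives a fourth.
Bb→E = 6 semitones, 1 wider than the perfect fourth (5), so augmented.

augmented fourth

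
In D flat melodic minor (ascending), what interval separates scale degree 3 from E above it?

Scale degree 3 of Db melodic minor (ascending) is Fb.
Fb up to E: letters F→E make it a seventh; 12 semitones makes it augmented.

augmented seventh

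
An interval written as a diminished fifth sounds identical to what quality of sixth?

A diminished fifth spans 6 semitones.
A sixth spanning 6 semitones is doubly diminished (the major sixth is 9).

doubly diminished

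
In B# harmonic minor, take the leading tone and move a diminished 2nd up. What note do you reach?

B

The leading tone of B# harmonic minor is A##.
A diminished second (0 semitones) above A## lands on the letter B, giving B.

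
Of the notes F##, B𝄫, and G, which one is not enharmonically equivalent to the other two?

In 12-tone equal temperament, enharmonic equivalents share a pitch class. F## is pitch class 7; Bbb is pitch class 9; G is pitch class 7.
F## and G share pitch class 7, while Bbb is pitch class 9.

Bbb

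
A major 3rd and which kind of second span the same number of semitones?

A major third spans 4 semitones.
A second spanning 4 semitones is doubly augmented (the major second is 2).

doubly augmented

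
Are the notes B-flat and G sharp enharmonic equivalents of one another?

No

Bb is pitch class 10; G# is pitch class 8.
The pitch classes differ (10 vs. 8), so they are not enharmonic equivalents.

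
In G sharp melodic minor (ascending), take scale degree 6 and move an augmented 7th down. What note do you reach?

F

Scale degree 6 of G# melodic minor (ascending) is E#.
An augmented seventh (12 semitones) below E# lands on the letter F, giving F.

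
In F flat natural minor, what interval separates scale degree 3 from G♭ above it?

major seventh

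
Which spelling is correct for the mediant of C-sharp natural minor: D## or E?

Each scale degree takes a distinct letter name. Degree 3 of a scale on C must use the letter E.
E and D## are enharmonically the same pitch, but only E uses the letter E, so it is the correct spelling here.

E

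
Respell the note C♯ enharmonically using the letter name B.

B##

Plain B sits 2 semitones below C#, so on the letter B the same pitch needs a double sharp: B##.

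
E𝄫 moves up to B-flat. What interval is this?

Counting letters E–F–G–A–B gives a fifth.
Ebb→Bb = 8 semitones, 1 wider than the perfect fifth (7), so augmented.

augmented fifth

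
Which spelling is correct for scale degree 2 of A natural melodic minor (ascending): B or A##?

Each scale degree takes a distinct letter name. Degree 2 of a scale on A must use the letter B.
B and A## are enharmonically the same pitch, but only B uses the letter B, so it is the correct spelling here.

B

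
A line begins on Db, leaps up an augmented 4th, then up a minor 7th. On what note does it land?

F

An augmented fourth up from Db is G (letter G, 6 semitones up).
A minor seventh up from G is F (letter F, 10 semitones up).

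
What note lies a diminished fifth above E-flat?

E up a perfect fifth is B, so the target letter is B.
From Eb, a diminished fifth is 6 semitones up: Bbb.

Bbb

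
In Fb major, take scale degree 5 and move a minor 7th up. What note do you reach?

Bbb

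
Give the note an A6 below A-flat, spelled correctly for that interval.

A down a major sixth is C, so the target letter is C.
From Ab, an augmented sixth is 10 semitones down: Cbb.

Cbb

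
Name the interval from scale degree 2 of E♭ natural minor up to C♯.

Scale degree 2 of Eb natural minor is F.
F up to C#: letters F→C make it a fifth; 8 semitones makes it augmented.

augmented fifth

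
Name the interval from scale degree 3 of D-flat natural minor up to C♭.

Scale degree 3 of Db natural minor is Fb.
Fb up to Cb: letters F→C make it a fifth; 7 semitones makes it perfect.

perfect fifth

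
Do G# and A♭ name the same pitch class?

Yes

G# is pitch class 8; Ab is pitch class 8.
All spellings map to pitch class 8, so they are enharmonically equivalent.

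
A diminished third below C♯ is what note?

A##

C down a major third is Ab, so the target letter is A.
From C#, a diminished third is 2 semitones down: A##.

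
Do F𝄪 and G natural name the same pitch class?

Yes

F## = pitch class 7 and G = pitch class 7 — the same pitch class, so they are enharmonic equivalents.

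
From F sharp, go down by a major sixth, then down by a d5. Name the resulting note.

A major sixth down from F# is A (letter A, 9 semitones down).
A diminished fifth down from A is D# (letter D, 6 semitones down).

D#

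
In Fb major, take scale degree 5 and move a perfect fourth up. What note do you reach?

Fb

Scale degree 5 of Fb major is Cb.
A perfect fourth (5 semitones) above Cb lands on the letter F, giving Fb.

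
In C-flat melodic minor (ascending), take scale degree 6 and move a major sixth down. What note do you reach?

Scale degree 6 of Cb melodic minor (ascending) is Ab.
A major sixth (9 semitones) below Ab lands on the letter C, giving Cb.

Cb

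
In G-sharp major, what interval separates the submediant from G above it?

diminished third

The submediant of G# major is E#.
E# up to G: letters E→G make it a third; 2 semitones makes it diminished.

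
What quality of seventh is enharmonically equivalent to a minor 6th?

doubly diminished

A minor sixth spans 8 semitones.
A seventh spanning 8 semitones is doubly diminished (the major seventh is 11).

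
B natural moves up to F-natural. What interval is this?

diminished fifth

The letter names run B→F, a span of 4 letter steps, so the interval is some kind of fifth.
B to F is 6 semitones. A perfect fifth is 7, so 6 makes it diminished.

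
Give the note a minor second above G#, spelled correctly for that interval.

G up a major second is A, so the target letter is A.
From G#, a minor second is 1 semitone up: A.

A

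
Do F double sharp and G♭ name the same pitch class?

F## is pitch class 7; Gb is pitch class 6.
The pitch classes differ (7 vs. 6), so they are not enharmonic equivalents.

No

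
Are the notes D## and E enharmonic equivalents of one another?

Yes

D## = pitch class 4 and E = pitch class 4 — the same pitch class, so they are enharmonic equivalents.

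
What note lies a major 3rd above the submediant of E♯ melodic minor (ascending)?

The submediant of E# melodic minor (ascending) is C##.
A major third (4 semitones) above C## lands on the letter E, giving E##.

E##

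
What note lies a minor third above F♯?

F up a major third is A, so the target letter is A.
From F#, a minor third is 3 semitones up: A.

A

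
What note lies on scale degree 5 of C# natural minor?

G#

The C# natural minor scale runs C# D# E F# G# A B.
Degree 5 is G#.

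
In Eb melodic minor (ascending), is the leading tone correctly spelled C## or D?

Each scale degree takes a distinct letter name. Degree 7 of a scale on E must use the letter D.
D and C## are enharmonically the same pitch, but only D uses the letter D, so it is the correct spelling here.

D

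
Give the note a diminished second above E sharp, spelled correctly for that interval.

E up a major second is F#, so the target letter is F.
From E#, a diminished second is 0 semitones up: F.

F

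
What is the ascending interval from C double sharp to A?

Counting letters C–D–E–F–G–A gives a sixth.
C##→A = 7 semitones, 2 narrower than the major sixth (9), so diminished.

diminished sixth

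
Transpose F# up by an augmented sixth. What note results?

D##

F up a major sixth is D, so the target letter is D.
From F#, an augmented sixth is 10 semitones up: D##.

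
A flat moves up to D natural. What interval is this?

augmented fourth

The letter names run A→D, a span of 3 letter steps, so the interval is some kind of fourth.
Ab to D is 6 semitones. A perfect fourth is 5, so 6 makes it augmented.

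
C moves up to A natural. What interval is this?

major sixth

The letter names run C→A, a span of 5 letter steps, so the interval is some kind of sixth.
C to A is 9 semitones. A major sixth is 9, so 9 makes it major.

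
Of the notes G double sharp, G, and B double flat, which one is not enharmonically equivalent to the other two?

G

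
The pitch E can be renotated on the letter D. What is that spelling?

D##

Plain D sits 2 semitones below E, so on the letter D the same pitch needs a double sharp: D##.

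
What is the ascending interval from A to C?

minor third

Counting letters A–B–C gives a third.
A→C = 3 semitones, 1 narrower than the major third (4), so minor.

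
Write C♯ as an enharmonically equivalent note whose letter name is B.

B##

C# is pitch class 1. The letter B alone is pitch class 11.
To reach pitch class 1 from B requires an offset of +2 semitones, i.e. double sharp: B##.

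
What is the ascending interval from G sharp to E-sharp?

Counting letters G–A–B–C–D–E gives a sixth.
G#→E# = 9 semitones, exactly the major sixth.

major sixth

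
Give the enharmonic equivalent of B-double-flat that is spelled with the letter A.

A

Bbb is pitch class 9. The letter A alone is pitch class 9.
Pitch class 9 on A needs no accidental: A.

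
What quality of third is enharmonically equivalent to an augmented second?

minor

An augmented second spans 3 semitones.
A third spanning 3 semitones is minor (the major third is 4).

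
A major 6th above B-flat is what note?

A sixth above B lands on the letter G.
A major sixth spans 9 semitones, so Bb moves to pitch class 7. On the letter G that is G.

G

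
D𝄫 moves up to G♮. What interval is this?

doubly augmented fourth

The letter names run D→G, a span of 3 letter steps, so the interval is some kind of fourth.
Dbb to G is 7 semitones. A perfect fourth is 5, so 7 makes it doubly augmented.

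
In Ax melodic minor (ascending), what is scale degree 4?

D##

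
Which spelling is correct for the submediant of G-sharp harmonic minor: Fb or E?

Each scale degree takes a distinct letter name. Degree 6 of a scale on G must use the letter E.
E and Fb are enharmonically the same pitch, but only E uses the letter E, so it is the correct spelling here.

E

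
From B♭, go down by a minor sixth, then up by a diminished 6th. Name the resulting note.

Bbb

A minor sixth down from Bb is D (letter D, 8 semitones down).
A diminished sixth up from D is Bbb (letter B, 7 semitones up).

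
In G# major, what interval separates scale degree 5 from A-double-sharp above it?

Scale degree 5 of G# major is D#.
D# up to A##: letters D→A make it a fifth; 8 semitones makes it augmented.

augmented fifth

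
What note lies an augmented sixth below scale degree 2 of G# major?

C

Scale degree 2 of G# major is A#.
An augmented sixth (10 semitones) below A# lands on the letter C, giving C.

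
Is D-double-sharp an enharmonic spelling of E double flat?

Two spellings are enharmonically equivalent only if they share a pitch class.
Here D## → 4, Ebb → 2; 2 ≠ 4, so they are not.

No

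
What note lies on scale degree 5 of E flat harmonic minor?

The Eb harmonic minor scale runs Eb F Gb Ab Bb Cb D.
Degree 5 is Bb.

Bb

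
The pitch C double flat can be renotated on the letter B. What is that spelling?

Cbb is pitch class 10. The letter B alone is pitch class 11.
To reach pitch class 10 from B requires an offset of -1 semitone, i.e. flat: Bb.

Bb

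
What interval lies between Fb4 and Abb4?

The letter names run F→A, a span of 2 letter steps, so the interval is some kind of third.
Fb to Abb is 3 semitones. A major third is 4, so 3 makes it minor.

minor third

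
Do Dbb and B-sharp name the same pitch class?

Dbb = pitch class 0 and B# = pitch class 0 — the same pitch class, so they are enharmonic equivalents.

Yes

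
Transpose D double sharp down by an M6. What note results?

F##

A sixth below D lands on the letter F.
A major sixth spans 9 semitones, so D## moves to pitch class 7. On the letter F that is F##.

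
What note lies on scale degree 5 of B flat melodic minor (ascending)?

F

The Bb melodic minor (ascending) scale runs Bb C Db Eb F G A.
Degree 5 is F.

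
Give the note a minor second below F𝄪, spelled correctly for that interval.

F down a major second is Eb, so the target letter is E.
From F##, a minor second is 1 semitone down: E##.

E##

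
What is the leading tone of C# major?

B#

The C# major scale runs C# D# E# F# G# A# B#.
Degree 7 is B#.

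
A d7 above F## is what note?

F up a major seventh is E, so the target letter is E.
From F##, a diminished seventh is 9 semitones up: E.

E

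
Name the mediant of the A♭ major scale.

C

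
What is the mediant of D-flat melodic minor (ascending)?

The Db melodic minor (ascending) scale runs Db Eb Fb Gb Ab Bb C.
Degree 3 is Fb.

Fb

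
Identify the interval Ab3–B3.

The letter names run A→B, a span of 1 letter step, so the interval is some kind of second.
Ab to B is 3 semitones. A major second is 2, so 3 makes it augmented.

augmented second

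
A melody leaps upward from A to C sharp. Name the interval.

major third

The letter names run A→C, a span of 2 letter steps, so the interval is some kind of third.
A to C# is 4 semitones. A major third is 4, so 4 makes it major.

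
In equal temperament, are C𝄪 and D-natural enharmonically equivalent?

C## = pitch class 2 and D = pitch class 2 — the same pitch class, so they are enharmonic equivalents.

Yes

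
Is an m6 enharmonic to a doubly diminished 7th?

A minor sixth spans 8 semitones; a doubly diminished seventh spans 8.
They are enharmonically equivalent.

Yes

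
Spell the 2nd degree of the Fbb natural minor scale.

Gbb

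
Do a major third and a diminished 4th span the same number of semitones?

Yes

A major third spans 4 semitones; a diminished fourth spans 4.
They are enharmonically equivalent.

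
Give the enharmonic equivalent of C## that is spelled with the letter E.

C## is pitch class 2. The letter E alone is pitch class 4.
To reach pitch class 2 from E requires an offset of -2 semitones, i.e. double flat: Ebb.

Ebb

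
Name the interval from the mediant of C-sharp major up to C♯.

minor sixth

The mediant of C# major is E#.
E# up to C#: letters E→C make it a sixth; 8 semitones makes it minor.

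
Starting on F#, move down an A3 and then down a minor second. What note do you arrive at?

An augmented third down from F# is Db (letter D, 5 semitones down).
A minor second down from Db is C (letter C, 1 semitone down).

C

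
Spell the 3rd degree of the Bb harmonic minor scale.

The Bb harmonic minor scale runs Bb C Db Eb F Gb A.
Degree 3 is Db.

Db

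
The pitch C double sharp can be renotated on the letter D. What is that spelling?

D

C## is pitch class 2. The letter D alone is pitch class 2.
Pitch class 2 on D needs no accidental: D.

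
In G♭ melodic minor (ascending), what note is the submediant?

The Gb melodic minor (ascending) scale runs Gb Ab Bbb Cb Db Eb F.
Degree 6 is Eb.

Eb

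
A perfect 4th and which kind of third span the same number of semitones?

augmented

A perfect fourth spans 5 semitones.
A third spanning 5 semitones is augmented (the major third is 4).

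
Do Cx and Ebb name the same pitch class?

Yes

C## = pitch class 2 and Ebb = pitch class 2 — the same pitch class, so they are enharmonic equivalents.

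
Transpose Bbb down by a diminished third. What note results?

G

A third below B lands on the letter G.
A diminished third spans 2 semitones, so Bbb moves to pitch class 7. On the letter G that is G.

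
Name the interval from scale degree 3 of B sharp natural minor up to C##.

Scale degree 3 of B# natural minor is D#.
D# up to C##: letters D→C make it a seventh; 11 semitones makes it major.

major seventh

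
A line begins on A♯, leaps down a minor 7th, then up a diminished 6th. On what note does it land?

A minor seventh down from A# is B# (letter B, 10 semitones down).
A diminished sixth up from B# is G (letter G, 7 semitones up).

G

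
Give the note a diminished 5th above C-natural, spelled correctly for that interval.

Gb

A fifth above C lands on the letter G.
A diminished fifth spans 6 semitones, so C moves to pitch class 6. On the letter G that is Gb.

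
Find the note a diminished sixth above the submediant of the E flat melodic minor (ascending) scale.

Abb

The submediant of Eb melodic minor (ascending) is C.
A diminished sixth (7 semitones) above C lands on the letter A, giving Abb.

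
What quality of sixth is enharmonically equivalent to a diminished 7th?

major

A diminished seventh spans 9 semitones.
A sixth spanning 9 semitones is major (the major sixth is 9).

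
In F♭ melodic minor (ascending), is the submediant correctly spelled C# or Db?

Db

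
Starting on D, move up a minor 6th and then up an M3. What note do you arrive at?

D

A minor sixth up from D is Bb (letter B, 8 semitones up).
A major third up from Bb is D (letter D, 4 semitones up).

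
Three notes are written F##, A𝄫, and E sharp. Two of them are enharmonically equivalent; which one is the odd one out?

E#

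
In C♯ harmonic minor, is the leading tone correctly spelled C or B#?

Each scale degree takes a distinct letter name. Degree 7 of a scale on C must use the letter B.
B# and C are enharmonically the same pitch, but only B# uses the letter B, so it is the correct spelling here.

B#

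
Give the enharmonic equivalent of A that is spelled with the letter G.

G##

A is pitch class 9. The letter G alone is pitch class 7.
To reach pitch class 9 from G requires an offset of +2 semitones, i.e. double sharp: G##.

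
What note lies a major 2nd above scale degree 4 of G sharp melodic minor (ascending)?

D#

Scale degree 4 of G# melodic minor (ascending) is C#.
A major second (2 semitones) above C# lands on the letter D, giving D#.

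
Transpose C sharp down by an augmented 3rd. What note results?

Ab

C down a major third is Ab, so the target letter is A.
From C#, an augmented third is 5 semitones down: Ab.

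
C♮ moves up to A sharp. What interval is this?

augmented sixth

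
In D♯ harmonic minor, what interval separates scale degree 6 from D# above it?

Scale degree 6 of D# harmonic minor is B.
B up to D#: letters B→D make it a third; 4 semitones makes it major.

major third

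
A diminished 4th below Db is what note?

D down a perfect fourth is A, so the target letter is A.
From Db, a diminished fourth is 4 semitones down: A.

A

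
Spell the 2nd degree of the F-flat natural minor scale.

Gb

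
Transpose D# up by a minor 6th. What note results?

B

D up a major sixth is B, so the target letter is B.
From D#, a minor sixth is 8 semitones up: B.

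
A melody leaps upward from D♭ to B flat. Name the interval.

major sixth

The letter names run D→B, a span of 5 letter steps, so the interval is some kind of sixth.
Db to Bb is 9 semitones. A major sixth is 9, so 9 makes it major.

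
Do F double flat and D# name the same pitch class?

Yes

Fbb is pitch class 3; D# is pitch class 3.
All spellings map to pitch class 3, so they are enharmonically equivalent.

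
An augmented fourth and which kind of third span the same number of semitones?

An augmented fourth spans 6 semitones.
A third spanning 6 semitones is doubly augmented (the major third is 4).

doubly augmented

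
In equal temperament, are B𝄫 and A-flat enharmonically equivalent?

No

Two spellings are enharmonically equivalent only if they share a pitch class.
Here Bbb → 9, Ab → 8; 8 ≠ 9, so they are not.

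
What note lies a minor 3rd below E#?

A third below E lands on the letter C.
A minor third spans 3 semitones, so E# moves to pitch class 2. On the letter C that is C##.

C##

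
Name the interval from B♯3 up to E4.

Counting letters B–C–D–E gives a fourth.
B#→E = 4 semitones, 1 narrower than the perfect fourth (5), so diminished.

diminished fourth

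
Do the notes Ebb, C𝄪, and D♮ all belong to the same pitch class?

Yes

Ebb = pitch class 2 and C## = pitch class 2 and D = pitch class 2 — the same pitch class, so they are enharmonic equivalents.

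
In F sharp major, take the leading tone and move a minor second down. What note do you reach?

The leading tone of F# major is E#.
A minor second (1 semitone) below E# lands on the letter D, giving D##.

D##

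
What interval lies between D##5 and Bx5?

The letter names run D→B, a span of 5 letter steps, so the interval is some kind of sixth.
D## to B## is 9 semitones. A major sixth is 9, so 9 makes it major.

major sixth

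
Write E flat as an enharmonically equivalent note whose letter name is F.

Fbb

Eb is pitch class 3. The letter F alone is pitch class 5.
To reach pitch class 3 from F requires an offset of -2 semitones, i.e. double flat: Fbb.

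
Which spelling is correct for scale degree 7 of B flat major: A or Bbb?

A

Each scale degree takes a distinct letter name. Degree 7 of a scale on B must use the letter A.
A and Bbb are enharmonically the same pitch, but only A uses the letter A, so it is the correct spelling here.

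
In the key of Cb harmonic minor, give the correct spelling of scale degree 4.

Fb

The Cb harmonic minor scale runs Cb Db Ebb Fb Gb Abb Bb.
Degree 4 is Fb.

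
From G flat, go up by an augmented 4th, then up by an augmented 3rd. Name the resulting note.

An augmented fourth up from Gb is C (letter C, 6 semitones up).
An augmented third up from C is E# (letter E, 5 semitones up).

E#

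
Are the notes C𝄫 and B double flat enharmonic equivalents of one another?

Two spellings are enharmonically equivalent only if they share a pitch class.
Here Cbb → 10, Bbb → 9; 9 ≠ 10, so they are not.

No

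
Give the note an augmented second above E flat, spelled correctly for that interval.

F#

A second above E lands on the letter F.
An augmented second spans 3 semitones, so Eb moves to pitch class 6. On the letter F that is F#.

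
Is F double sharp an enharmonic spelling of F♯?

No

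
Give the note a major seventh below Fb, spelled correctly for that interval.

F down a major seventh is Gb, so the target letter is G.
From Fb, a major seventh is 11 semitones down: Gbb.

Gbb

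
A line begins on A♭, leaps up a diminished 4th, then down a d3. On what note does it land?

A diminished fourth up from Ab is Dbb (letter D, 4 semitones up).
A diminished third down from Dbb is Bb (letter B, 2 semitones down).

Bb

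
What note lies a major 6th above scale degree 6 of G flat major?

C

Scale degree 6 of Gb major is Eb.
A major sixth (9 semitones) above Eb lands on the letter C, giving C.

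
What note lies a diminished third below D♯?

A third below D lands on the letter B.
A diminished third spans 2 semitones, so D# moves to pitch class 1. On the letter B that is B##.

B##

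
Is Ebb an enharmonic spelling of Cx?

Ebb = pitch class 2 and C## = pitch class 2 — the same pitch class, so they are enharmonic equivalents.

Yes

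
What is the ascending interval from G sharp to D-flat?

Counting letters G–A–B–C–D gives a fifth.
G#→Db = 5 semitones, 2 narrower than the perfect fifth (7), so doubly diminished.

doubly diminished fifth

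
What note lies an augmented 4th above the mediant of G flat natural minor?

Eb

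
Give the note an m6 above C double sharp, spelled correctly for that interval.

A#

C up a major sixth is A, so the target letter is A.
From C##, a minor sixth is 8 semitones up: A#.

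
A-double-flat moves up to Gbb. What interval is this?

The letter names run A→G, a span of 6 letter steps, so the interval is some kind of seventh.
Abb to Gbb is 10 semitones. A major seventh is 11, so 10 makes it minor.

minor seventh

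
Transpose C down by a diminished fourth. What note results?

G#

A fourth below C lands on the letter G.
A diminished fourth spans 4 semitones, so C moves to pitch class 8. On the letter G that is G#.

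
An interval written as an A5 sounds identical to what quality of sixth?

An augmented fifth spans 8 semitones.
A sixth spanning 8 semitones is minor (the major sixth is 9).

minor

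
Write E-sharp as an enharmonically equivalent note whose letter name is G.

Plain G sits 2 semitones above E#, so on the letter G the same pitch needs a double flat: Gbb.

Gbb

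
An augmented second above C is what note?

D#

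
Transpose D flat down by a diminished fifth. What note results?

D down a perfect fifth is G, so the target letter is G.
From Db, a diminished fifth is 6 semitones down: G.

G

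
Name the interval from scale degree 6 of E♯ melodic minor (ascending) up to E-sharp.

Scale degree 6 of E# melodic minor (ascending) is C##.
C## up to E#: letters C→E make it a third; 3 semitones makes it minor.

minor third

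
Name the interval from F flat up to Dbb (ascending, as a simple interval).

The letter names run F→D, a span of 5 letter steps, so the interval is some kind of sixth.
Fb to Dbb is 8 semitones. A major sixth is 9, so 8 makes it minor.

minor sixth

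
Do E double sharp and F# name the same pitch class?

Yes

E## = pitch class 6 and F# = pitch class 6 — the same pitch class, so they are enharmonic equivalents.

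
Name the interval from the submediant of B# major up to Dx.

The submediant of B# major is G##.
G## up to D##: letters G→D make it a fifth; 7 semitones makes it perfect.

perfect fifth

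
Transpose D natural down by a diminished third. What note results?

A third below D lands on the letter B.
A diminished third spans 2 semitones, so D moves to pitch class 0. On the letter B that is B#.

B#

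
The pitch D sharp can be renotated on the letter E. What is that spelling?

Plain E sits 1 semitone above D#, so on the letter E the same pitch needs a flat: Eb.

Eb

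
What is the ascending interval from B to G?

minor sixth

Counting letters B–C–D–E–F–G gives a sixth.
B→G = 8 semitones, 1 narrower than the major sixth (9), so minor.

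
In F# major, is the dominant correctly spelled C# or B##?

C#

Each scale degree takes a distinct letter name. Degree 5 of a scale on F must use the letter C.
C# and B## are enharmonically the same pitch, but only C# uses the letter C, so it is the correct spelling here.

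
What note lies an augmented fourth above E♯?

A##

A fourth above E lands on the letter A.
An augmented fourth spans 6 semitones, so E# moves to pitch class 11. On the letter A that is A##.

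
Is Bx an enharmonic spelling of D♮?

Two spellings are enharmonically equivalent only if they share a pitch class.
Here B## → 1, D → 2; 1 ≠ 2, so they are not.

No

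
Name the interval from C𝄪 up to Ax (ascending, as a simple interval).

major sixth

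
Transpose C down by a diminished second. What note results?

B#

A second below C lands on the letter B.
A diminished second spans 0 semitones, so C moves to pitch class 0. On the letter B that is B#.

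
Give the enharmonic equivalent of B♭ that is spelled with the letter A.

A#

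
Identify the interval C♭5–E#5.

The letter names run C→E, a span of 2 letter steps, so the interval is some kind of third.
Cb to E# is 6 semitones. A major third is 4, so 6 makes it doubly augmented.

doubly augmented third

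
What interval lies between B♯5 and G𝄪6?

major sixth

Counting letters B–C–D–E–F–G gives a sixth.
B#→G## = 9 semitones, exactly the major sixth.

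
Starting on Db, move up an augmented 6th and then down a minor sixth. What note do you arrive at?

An augmented sixth up from Db is B (letter B, 10 semitones up).
A minor sixth down from B is D# (letter D, 8 semitones down).

D#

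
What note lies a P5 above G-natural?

D

G up a perfect fifth is D, so the target letter is D.
From G, a perfect fifth is 7 semitones up: D.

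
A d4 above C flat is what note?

Fbb

A fourth above C lands on the letter F.
A diminished fourth spans 4 semitones, so Cb moves to pitch class 3. On the letter F that is Fbb.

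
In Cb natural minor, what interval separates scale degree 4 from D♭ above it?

Scale degree 4 of Cb natural minor is Fb.
Fb up to Db: letters F→D make it a sixth; 9 semitones makes it major.

major sixth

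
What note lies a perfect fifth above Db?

Ab

A fifth above D lands on the letter A.
A perfect fifth spans 7 semitones, so Db moves to pitch class 8. On the letter A that is Ab.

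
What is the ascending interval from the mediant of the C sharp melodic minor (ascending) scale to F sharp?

major second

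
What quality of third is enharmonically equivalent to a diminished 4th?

major

A diminished fourth spans 4 semitones.
A third spanning 4 semitones is major (the major third is 4).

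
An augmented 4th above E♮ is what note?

A#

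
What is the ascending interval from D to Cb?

diminished seventh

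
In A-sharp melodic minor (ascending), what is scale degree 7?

Degree 7 takes the letter 6 steps above A, which is G.
In melodic minor (ascending), degree 7 sits 11 semitones above the tonic. A# + 11 semitones is pitch class 9, spelled on G as G##.

G##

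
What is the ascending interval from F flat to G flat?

The letter names run F→G, a span of 1 letter step, so the interval is some kind of second.
Fb to Gb is 2 semitones. A major second is 2, so 2 makes it major.

major second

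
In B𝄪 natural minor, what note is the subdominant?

E##

Degree 4 takes the letter 3 steps above B, which is E.
In natural minor, degree 4 sits 5 semitones above the tonic. B## + 5 semitones is pitch class 6, spelled on E as E##.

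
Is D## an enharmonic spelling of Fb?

Yes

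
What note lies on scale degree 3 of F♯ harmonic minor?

A

Degree 3 takes the letter 2 steps above F, which is A.
In harmonic minor, degree 3 sits 3 semitones above the tonic. F# + 3 semitones is pitch class 9, spelled on A as A.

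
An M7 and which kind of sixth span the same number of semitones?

A major seventh spans 11 semitones.
A sixth spanning 11 semitones is doubly augmented (the major sixth is 9).

doubly augmented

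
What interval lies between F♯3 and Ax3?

augmented third

Counting letters F–G–A gives a third.
F#→A## = 5 semitones, 1 wider than the major third (4), so augmented.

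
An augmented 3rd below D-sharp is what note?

Bb

D down a major third is Bb, so the target letter is B.
From D#, an augmented third is 5 semitones down: Bb.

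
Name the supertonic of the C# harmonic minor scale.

D#

Degree 2 takes the letter 1 step above C, which is D.
In harmonic minor, degree 2 sits 2 semitones above the tonic. C# + 2 semitones is pitch class 3, spelled on D as D#.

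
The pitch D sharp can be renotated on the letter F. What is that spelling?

Plain F sits 2 semitones above D#, so on the letter F the same pitch needs a double flat: Fbb.

Fbb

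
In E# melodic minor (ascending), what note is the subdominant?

A#

The E# melodic minor (ascending) scale runs E# F## G# A# B# C## D##.
Degree 4 is A#.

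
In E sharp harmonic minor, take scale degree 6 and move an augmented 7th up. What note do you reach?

B##

Scale degree 6 of E# harmonic minor is C#.
An augmented seventh (12 semitones) above C# lands on the letter B, giving B##.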